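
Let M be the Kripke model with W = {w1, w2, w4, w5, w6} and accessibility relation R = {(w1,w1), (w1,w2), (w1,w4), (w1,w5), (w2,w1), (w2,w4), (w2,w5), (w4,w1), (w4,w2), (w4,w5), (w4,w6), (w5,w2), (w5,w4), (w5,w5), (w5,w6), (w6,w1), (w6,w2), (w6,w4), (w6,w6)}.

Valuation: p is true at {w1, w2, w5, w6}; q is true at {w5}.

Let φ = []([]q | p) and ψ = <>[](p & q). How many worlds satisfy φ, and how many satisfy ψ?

For []([]q | p):
w1: successors {w1, w2, w4, w5}; []q | p there: w1:T, w2:T, w4:F, w5:T. ✗
w2: successors {w1, w4, w5}; []q | p there: w1:T, w4:F, w5:T. ✗
w4: successors {w1, w2, w5, w6}; []q | p there: w1:T, w2:T, w5:T, w6:T. ✓
w5: successors {w2, w4, w5, w6}; []q | p there: w2:T, w4:F, w5:T, w6:T. ✗
w6: successors {w1, w2, w4, w6}; []q | p there: w1:T, w2:T, w4:F, w6:T. ✗
— 1 world.
For <>[](p & q):
w1: successors {w1, w2, w4, w5}; [](p & q) there: w1:F, w2:F, w4:F, w5:F. ✗
w2: successors {w1, w4, w5}; [](p & q) there: w1:F, w4:F, w5:F. ✗
w4: successors {w1, w2, w5, w6}; [](p & q) there: w1:F, w2:F, w5:F, w6:F. ✗
w5: successors {w2, w4, w5, w6}; [](p & q) there: w2:F, w4:F, w5:F, w6:F. ✗
w6: successors {w1, w2, w4, w6}; [](p & q) there: w1:F, w2:F, w4:F, w6:F. ✗
— 0 worlds.

1 and 0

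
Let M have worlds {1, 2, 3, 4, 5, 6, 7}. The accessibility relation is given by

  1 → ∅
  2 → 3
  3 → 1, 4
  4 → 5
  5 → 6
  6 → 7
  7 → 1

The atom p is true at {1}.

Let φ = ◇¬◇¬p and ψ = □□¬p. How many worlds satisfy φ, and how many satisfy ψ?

3 and 5

For ◇¬◇¬p:
1: no successors, so ◇¬◇¬p fails. ✗
2: successors {3}; ¬◇¬p there: 3:F. ✗
3: successors {1, 4}; ¬◇¬p there: 1:T, 4:F. ✓
4: successors {5}; ¬◇¬p there: 5:F. ✗
5: successors {6}; ¬◇¬p there: 6:F. ✗
6: successors {7}; ¬◇¬p there: 7:T. ✓
7: successors {1}; ¬◇¬p there: 1:T. ✓
— 3 worlds.
For □□¬p:
1: no successors, so □□¬p holds vacuously. ✓
2: successors {3}; □¬p there: 3:F. ✗
3: successors {1, 4}; □¬p there: 1:T, 4:T. ✓
4: successors {5}; □¬p there: 5:T. ✓
5: successors {6}; □¬p there: 6:T. ✓
6: successors {7}; □¬p there: 7:F. ✗
7: successors {1}; □¬p there: 1:T. ✓
— 5 worlds.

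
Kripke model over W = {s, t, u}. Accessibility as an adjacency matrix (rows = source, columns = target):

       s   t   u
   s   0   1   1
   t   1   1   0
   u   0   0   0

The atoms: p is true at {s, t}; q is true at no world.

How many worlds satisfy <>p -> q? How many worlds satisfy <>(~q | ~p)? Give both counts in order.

For <>p -> q:
s: <>p is T, q is F. ✗
t: <>p is T, q is F. ✗
u: <>p is F, q is F. ✓
— 1 world.
For <>(~q | ~p):
s: successors {t, u}; ~q | ~p there: t:T, u:T. ✓
t: successors {s, t}; ~q | ~p there: s:T, t:T. ✓
u: no successors, so <>(~q | ~p) fails. ✗
— 2 worlds.

1 and 2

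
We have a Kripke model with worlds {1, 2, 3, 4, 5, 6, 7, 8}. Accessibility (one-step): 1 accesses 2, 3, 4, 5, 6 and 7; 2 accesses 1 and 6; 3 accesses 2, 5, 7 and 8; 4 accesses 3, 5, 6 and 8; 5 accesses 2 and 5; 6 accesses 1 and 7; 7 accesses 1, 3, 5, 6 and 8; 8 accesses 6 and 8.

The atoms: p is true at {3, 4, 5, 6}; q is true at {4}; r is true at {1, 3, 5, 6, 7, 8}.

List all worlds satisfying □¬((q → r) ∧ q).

{1, 2, 3, 4, 5, 6, 7, 8}

1: successors {2, 3, 4, 5, 6, 7}; ¬((q → r) ∧ q) there: 2:T, 3:T, 4:T, 5:T, 6:T, 7:T. ✓
2: successors {1, 6}; ¬((q → r) ∧ q) there: 1:T, 6:T. ✓
3: successors {2, 5, 7, 8}; ¬((q → r) ∧ q) there: 2:T, 5:T, 7:T, 8:T. ✓
4: successors {3, 5, 6, 8}; ¬((q → r) ∧ q) there: 3:T, 5:T, 6:T, 8:T. ✓
5: successors {2, 5}; ¬((q → r) ∧ q) there: 2:T, 5:T. ✓
6: successors {1, 7}; ¬((q → r) ∧ q) there: 1:T, 7:T. ✓
7: successors {1, 3, 5, 6, 8}; ¬((q → r) ∧ q) there: 1:T, 3:T, 5:T, 6:T, 8:T. ✓
8: successors {6, 8}; ¬((q → r) ∧ q) there: 6:T, 8:T. ✓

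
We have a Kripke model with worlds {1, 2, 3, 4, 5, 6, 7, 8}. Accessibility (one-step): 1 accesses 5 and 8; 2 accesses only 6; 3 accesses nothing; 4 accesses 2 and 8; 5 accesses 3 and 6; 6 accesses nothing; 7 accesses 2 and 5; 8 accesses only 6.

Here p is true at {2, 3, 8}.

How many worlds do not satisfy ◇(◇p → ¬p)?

2

1: successors {5, 8}; ◇p → ¬p there: 5:T, 8:T. ✓
2: successors {6}; ◇p → ¬p there: 6:T. ✓
3: no successors, so ◇(◇p → ¬p) fails. ✗
4: successors {2, 8}; ◇p → ¬p there: 2:T, 8:T. ✓
5: successors {3, 6}; ◇p → ¬p there: 3:T, 6:T. ✓
6: no successors, so ◇(◇p → ¬p) fails. ✗
7: successors {2, 5}; ◇p → ¬p there: 2:T, 5:T. ✓
8: successors {6}; ◇p → ¬p there: 6:T. ✓
Satisfying worlds: {1, 2, 4, 5, 7, 8}.
So ◇(◇p → ¬p) fails at the other 2 worlds.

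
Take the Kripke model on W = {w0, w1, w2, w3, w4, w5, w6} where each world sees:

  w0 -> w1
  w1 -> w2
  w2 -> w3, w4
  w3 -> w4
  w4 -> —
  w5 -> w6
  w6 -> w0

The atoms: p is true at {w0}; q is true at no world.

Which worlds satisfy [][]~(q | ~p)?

w0: successors {w1}; []~(q | ~p) there: w1:F. ✗
w1: successors {w2}; []~(q | ~p) there: w2:F. ✗
w2: successors {w3, w4}; []~(q | ~p) there: w3:F, w4:T. ✗
w3: successors {w4}; []~(q | ~p) there: w4:T. ✓
w4: no successors, so [][]~(q | ~p) holds vacuously. ✓
w5: successors {w6}; []~(q | ~p) there: w6:T. ✓
w6: successors {w0}; []~(q | ~p) there: w0:F. ✗

{w3, w4, w5}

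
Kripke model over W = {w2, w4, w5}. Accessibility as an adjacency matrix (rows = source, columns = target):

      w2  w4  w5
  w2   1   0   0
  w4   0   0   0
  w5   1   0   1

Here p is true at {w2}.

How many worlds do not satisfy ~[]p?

w2: []p is T. ✗
w4: []p is T. ✗
w5: []p is F. ✓
Satisfying worlds: {w5}.
So ~[]p fails at the other 2 worlds.

2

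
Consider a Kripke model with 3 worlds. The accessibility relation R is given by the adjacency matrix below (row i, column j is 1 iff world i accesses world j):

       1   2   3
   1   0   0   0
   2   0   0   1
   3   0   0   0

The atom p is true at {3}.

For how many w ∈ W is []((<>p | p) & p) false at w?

0

1: no successors, so []((<>p | p) & p) holds vacuously. ✓
2: successors {3}; (<>p | p) & p there: 3:T. ✓
3: no successors, so []((<>p | p) & p) holds vacuously. ✓
Satisfying worlds: {1, 2, 3}.
So []((<>p | p) & p) fails at the other 0 worlds.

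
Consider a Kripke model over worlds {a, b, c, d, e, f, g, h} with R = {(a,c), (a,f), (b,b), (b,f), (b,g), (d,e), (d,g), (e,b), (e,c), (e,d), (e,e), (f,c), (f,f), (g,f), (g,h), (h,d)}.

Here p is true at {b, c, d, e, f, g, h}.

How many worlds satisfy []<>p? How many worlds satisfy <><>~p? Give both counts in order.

5 and 0

For []<>p:
a: successors {c, f}; <>p there: c:F, f:T. ✗
b: successors {b, f, g}; <>p there: b:T, f:T, g:T. ✓
c: no successors, so []<>p holds vacuously. ✓
d: successors {e, g}; <>p there: e:T, g:T. ✓
e: successors {b, c, d, e}; <>p there: b:T, c:F, d:T, e:T. ✗
f: successors {c, f}; <>p there: c:F, f:T. ✗
g: successors {f, h}; <>p there: f:T, h:T. ✓
h: successors {d}; <>p there: d:T. ✓
— 5 worlds.
For <><>~p:
a: successors {c, f}; <>~p there: c:F, f:F. ✗
b: successors {b, f, g}; <>~p there: b:F, f:F, g:F. ✗
c: no successors, so <><>~p fails. ✗
d: successors {e, g}; <>~p there: e:F, g:F. ✗
e: successors {b, c, d, e}; <>~p there: b:F, c:F, d:F, e:F. ✗
f: successors {c, f}; <>~p there: c:F, f:F. ✗
g: successors {f, h}; <>~p there: f:F, h:F. ✗
h: successors {d}; <>~p there: d:F. ✗
— 0 worlds.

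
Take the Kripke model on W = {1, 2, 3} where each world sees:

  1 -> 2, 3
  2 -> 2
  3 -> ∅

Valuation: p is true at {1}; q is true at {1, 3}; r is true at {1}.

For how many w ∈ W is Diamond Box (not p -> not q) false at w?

1: successors {2, 3}; Box (not p -> not q) there: 2:T, 3:T. ✓
2: successors {2}; Box (not p -> not q) there: 2:T. ✓
3: no successors, so Diamond Box (not p -> not q) fails. ✗
Satisfying worlds: {1, 2}.
So Diamond Box (not p -> not q) fails at the other 1 world.

1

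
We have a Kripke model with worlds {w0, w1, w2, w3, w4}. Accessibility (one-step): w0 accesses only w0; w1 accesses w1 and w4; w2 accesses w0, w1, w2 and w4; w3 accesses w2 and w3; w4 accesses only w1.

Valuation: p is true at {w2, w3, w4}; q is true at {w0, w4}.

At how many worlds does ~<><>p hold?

1

w0: <><>p is F. ✓
w1: <><>p is T. ✗
w2: <><>p is T. ✗
w3: <><>p is T. ✗
w4: <><>p is T. ✗
Satisfying worlds: {w0}.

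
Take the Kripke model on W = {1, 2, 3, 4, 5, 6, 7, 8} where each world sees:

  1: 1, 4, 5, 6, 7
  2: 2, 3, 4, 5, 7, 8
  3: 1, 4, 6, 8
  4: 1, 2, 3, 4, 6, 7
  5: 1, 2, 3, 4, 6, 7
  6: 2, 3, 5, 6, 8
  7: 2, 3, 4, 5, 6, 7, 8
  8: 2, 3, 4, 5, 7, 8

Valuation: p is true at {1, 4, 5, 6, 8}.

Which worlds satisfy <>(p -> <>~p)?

1: successors {1, 4, 5, 6, 7}; p -> <>~p there: 1:T, 4:T, 5:T, 6:T, 7:T. ✓
2: successors {2, 3, 4, 5, 7, 8}; p -> <>~p there: 2:T, 3:T, 4:T, 5:T, 7:T, 8:T. ✓
3: successors {1, 4, 6, 8}; p -> <>~p there: 1:T, 4:T, 6:T, 8:T. ✓
4: successors {1, 2, 3, 4, 6, 7}; p -> <>~p there: 1:T, 2:T, 3:T, 4:T, 6:T, 7:T. ✓
5: successors {1, 2, 3, 4, 6, 7}; p -> <>~p there: 1:T, 2:T, 3:T, 4:T, 6:T, 7:T. ✓
6: successors {2, 3, 5, 6, 8}; p -> <>~p there: 2:T, 3:T, 5:T, 6:T, 8:T. ✓
7: successors {2, 3, 4, 5, 6, 7, 8}; p -> <>~p there: 2:T, 3:T, 4:T, 5:T, 6:T, 7:T, 8:T. ✓
8: successors {2, 3, 4, 5, 7, 8}; p -> <>~p there: 2:T, 3:T, 4:T, 5:T, 7:T, 8:T. ✓

{1, 2, 3, 4, 5, 6, 7, 8}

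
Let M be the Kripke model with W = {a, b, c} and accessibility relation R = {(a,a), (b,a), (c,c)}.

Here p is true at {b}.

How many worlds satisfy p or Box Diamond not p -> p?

1

a: p or Box Diamond not p is T, p is F. ✗
b: p or Box Diamond not p is T, p is T. ✓
c: p or Box Diamond not p is T, p is F. ✗
Satisfying worlds: {b}.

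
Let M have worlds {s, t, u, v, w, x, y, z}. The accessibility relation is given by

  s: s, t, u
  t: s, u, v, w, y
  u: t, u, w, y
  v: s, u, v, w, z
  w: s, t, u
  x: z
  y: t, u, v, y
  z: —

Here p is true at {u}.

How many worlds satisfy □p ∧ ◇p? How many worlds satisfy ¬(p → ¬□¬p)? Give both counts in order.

For □p ∧ ◇p:
s: □p is F, ◇p is T. ✗
t: □p is F, ◇p is T. ✗
u: □p is F, ◇p is T. ✗
v: □p is F, ◇p is T. ✗
w: □p is F, ◇p is T. ✗
x: □p is F, ◇p is F. ✗
y: □p is F, ◇p is T. ✗
z: □p is T, ◇p is F. ✗
— 0 worlds.
For ¬(p → ¬□¬p):
s: p → ¬□¬p is T. ✗
t: p → ¬□¬p is T. ✗
u: p → ¬□¬p is T. ✗
v: p → ¬□¬p is T. ✗
w: p → ¬□¬p is T. ✗
x: p → ¬□¬p is T. ✗
y: p → ¬□¬p is T. ✗
z: p → ¬□¬p is T. ✗
— 0 worlds.

0 and 0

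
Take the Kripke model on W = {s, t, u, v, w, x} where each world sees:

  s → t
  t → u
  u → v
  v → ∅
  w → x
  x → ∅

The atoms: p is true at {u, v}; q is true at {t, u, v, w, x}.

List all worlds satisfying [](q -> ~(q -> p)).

{s, v, w, x}

s: successors {t}; q -> ~(q -> p) there: t:T. ✓
t: successors {u}; q -> ~(q -> p) there: u:F. ✗
u: successors {v}; q -> ~(q -> p) there: v:F. ✗
v: no successors, so [](q -> ~(q -> p)) holds vacuously. ✓
w: successors {x}; q -> ~(q -> p) there: x:T. ✓
x: no successors, so [](q -> ~(q -> p)) holds vacuously. ✓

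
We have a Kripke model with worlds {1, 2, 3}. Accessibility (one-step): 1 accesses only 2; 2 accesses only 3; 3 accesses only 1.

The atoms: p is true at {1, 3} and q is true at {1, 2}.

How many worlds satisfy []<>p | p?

1: []<>p is T, p is T. ✓
2: []<>p is T, p is F. ✓
3: []<>p is F, p is T. ✓
Satisfying worlds: {1, 2, 3}.

3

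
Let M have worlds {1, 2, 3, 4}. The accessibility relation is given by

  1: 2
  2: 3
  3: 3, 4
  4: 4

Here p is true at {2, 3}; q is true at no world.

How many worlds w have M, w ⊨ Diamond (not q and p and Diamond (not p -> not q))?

1: successors {2}; not q and p and Diamond (not p -> not q) there: 2:T. ✓
2: successors {3}; not q and p and Diamond (not p -> not q) there: 3:T. ✓
3: successors {3, 4}; not q and p and Diamond (not p -> not q) there: 3:T, 4:F. ✓
4: successors {4}; not q and p and Diamond (not p -> not q) there: 4:F. ✗
Satisfying worlds: {1, 2, 3}.

3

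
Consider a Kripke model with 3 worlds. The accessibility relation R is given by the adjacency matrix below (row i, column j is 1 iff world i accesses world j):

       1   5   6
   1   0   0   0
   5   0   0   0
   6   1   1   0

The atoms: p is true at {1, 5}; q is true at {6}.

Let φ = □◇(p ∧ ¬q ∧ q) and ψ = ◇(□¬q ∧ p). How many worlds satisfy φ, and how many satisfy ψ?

2 and 1

For □◇(p ∧ ¬q ∧ q):
1: no successors, so □◇(p ∧ ¬q ∧ q) holds vacuously. ✓
5: no successors, so □◇(p ∧ ¬q ∧ q) holds vacuously. ✓
6: successors {1, 5}; ◇(p ∧ ¬q ∧ q) there: 1:F, 5:F. ✗
— 2 worlds.
For ◇(□¬q ∧ p):
1: no successors, so ◇(□¬q ∧ p) fails. ✗
5: no successors, so ◇(□¬q ∧ p) fails. ✗
6: successors {1, 5}; □¬q ∧ p there: 1:T, 5:T. ✓
— 1 world.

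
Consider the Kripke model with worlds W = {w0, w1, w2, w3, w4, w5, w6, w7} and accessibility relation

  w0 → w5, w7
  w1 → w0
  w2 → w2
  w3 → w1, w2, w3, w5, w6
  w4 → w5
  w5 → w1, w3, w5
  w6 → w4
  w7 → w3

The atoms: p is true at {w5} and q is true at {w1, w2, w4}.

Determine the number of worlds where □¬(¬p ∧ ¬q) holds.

w0: successors {w5, w7}; ¬(¬p ∧ ¬q) there: w5:T, w7:F. ✗
w1: successors {w0}; ¬(¬p ∧ ¬q) there: w0:F. ✗
w2: successors {w2}; ¬(¬p ∧ ¬q) there: w2:T. ✓
w3: successors {w1, w2, w3, w5, w6}; ¬(¬p ∧ ¬q) there: w1:T, w2:T, w3:F, w5:T, w6:F. ✗
w4: successors {w5}; ¬(¬p ∧ ¬q) there: w5:T. ✓
w5: successors {w1, w3, w5}; ¬(¬p ∧ ¬q) there: w1:T, w3:F, w5:T. ✗
w6: successors {w4}; ¬(¬p ∧ ¬q) there: w4:T. ✓
w7: successors {w3}; ¬(¬p ∧ ¬q) there: w3:F. ✗
Satisfying worlds: {w2, w4, w6}.

3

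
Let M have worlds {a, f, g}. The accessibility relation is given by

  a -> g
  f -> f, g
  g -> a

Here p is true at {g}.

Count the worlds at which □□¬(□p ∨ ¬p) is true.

1

a: successors {g}; □¬(□p ∨ ¬p) there: g:F. ✗
f: successors {f, g}; □¬(□p ∨ ¬p) there: f:F, g:F. ✗
g: successors {a}; □¬(□p ∨ ¬p) there: a:T. ✓
Satisfying worlds: {g}.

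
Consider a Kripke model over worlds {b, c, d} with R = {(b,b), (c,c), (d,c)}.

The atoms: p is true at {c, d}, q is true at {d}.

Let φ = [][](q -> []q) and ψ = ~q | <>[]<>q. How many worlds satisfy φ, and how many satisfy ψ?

For [][](q -> []q):
b: successors {b}; [](q -> []q) there: b:T. ✓
c: successors {c}; [](q -> []q) there: c:T. ✓
d: successors {c}; [](q -> []q) there: c:T. ✓
— 3 worlds.
For ~q | <>[]<>q:
b: ~q is T, <>[]<>q is F. ✓
c: ~q is T, <>[]<>q is F. ✓
d: ~q is F, <>[]<>q is F. ✗
— 2 worlds.

3 and 2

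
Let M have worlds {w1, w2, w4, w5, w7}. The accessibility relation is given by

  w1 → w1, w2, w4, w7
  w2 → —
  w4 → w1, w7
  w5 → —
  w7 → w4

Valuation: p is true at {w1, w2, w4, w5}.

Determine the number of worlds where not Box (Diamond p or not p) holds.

w1: Box (Diamond p or not p) is F. ✓
w2: Box (Diamond p or not p) is T. ✗
w4: Box (Diamond p or not p) is T. ✗
w5: Box (Diamond p or not p) is T. ✗
w7: Box (Diamond p or not p) is T. ✗
Satisfying worlds: {w1}.

1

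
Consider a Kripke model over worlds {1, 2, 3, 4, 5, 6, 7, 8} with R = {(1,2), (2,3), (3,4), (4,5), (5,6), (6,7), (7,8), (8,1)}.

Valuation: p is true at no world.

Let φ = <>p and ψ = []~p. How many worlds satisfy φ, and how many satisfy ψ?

0 and 8

For <>p:
1: successors {2}; p there: 2:F. ✗
2: successors {3}; p there: 3:F. ✗
3: successors {4}; p there: 4:F. ✗
4: successors {5}; p there: 5:F. ✗
5: successors {6}; p there: 6:F. ✗
6: successors {7}; p there: 7:F. ✗
7: successors {8}; p there: 8:F. ✗
8: successors {1}; p there: 1:F. ✗
— 0 worlds.
For []~p:
1: successors {2}; ~p there: 2:T. ✓
2: successors {3}; ~p there: 3:T. ✓
3: successors {4}; ~p there: 4:T. ✓
4: successors {5}; ~p there: 5:T. ✓
5: successors {6}; ~p there: 6:T. ✓
6: successors {7}; ~p there: 7:T. ✓
7: successors {8}; ~p there: 8:T. ✓
8: successors {1}; ~p there: 1:T. ✓
— 8 worlds.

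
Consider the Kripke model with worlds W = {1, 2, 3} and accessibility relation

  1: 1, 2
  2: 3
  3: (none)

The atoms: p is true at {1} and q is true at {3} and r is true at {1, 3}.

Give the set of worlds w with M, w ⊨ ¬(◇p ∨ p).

{2, 3}

1: ◇p ∨ p is T. ✗
2: ◇p ∨ p is F. ✓
3: ◇p ∨ p is F. ✓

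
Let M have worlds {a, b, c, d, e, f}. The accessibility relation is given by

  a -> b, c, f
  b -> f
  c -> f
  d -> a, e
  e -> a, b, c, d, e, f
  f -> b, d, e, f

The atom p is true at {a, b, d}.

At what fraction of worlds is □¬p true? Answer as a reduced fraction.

a: successors {b, c, f}; ¬p there: b:F, c:T, f:T. ✗
b: successors {f}; ¬p there: f:T. ✓
c: successors {f}; ¬p there: f:T. ✓
d: successors {a, e}; ¬p there: a:F, e:T. ✗
e: successors {a, b, c, d, e, f}; ¬p there: a:F, b:F, c:T, d:F, e:T, f:T. ✗
f: successors {b, d, e, f}; ¬p there: b:F, d:F, e:T, f:T. ✗
That's 2 of 6 worlds, so 2/6 = 1/3.

1/3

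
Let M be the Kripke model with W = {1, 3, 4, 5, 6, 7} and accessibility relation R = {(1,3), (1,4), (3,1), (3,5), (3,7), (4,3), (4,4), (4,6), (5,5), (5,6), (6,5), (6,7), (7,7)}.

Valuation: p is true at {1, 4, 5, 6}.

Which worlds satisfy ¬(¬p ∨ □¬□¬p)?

1: ¬p ∨ □¬□¬p is T. ✗
3: ¬p ∨ □¬□¬p is T. ✗
4: ¬p ∨ □¬□¬p is T. ✗
5: ¬p ∨ □¬□¬p is T. ✗
6: ¬p ∨ □¬□¬p is F. ✓
7: ¬p ∨ □¬□¬p is T. ✗

{6}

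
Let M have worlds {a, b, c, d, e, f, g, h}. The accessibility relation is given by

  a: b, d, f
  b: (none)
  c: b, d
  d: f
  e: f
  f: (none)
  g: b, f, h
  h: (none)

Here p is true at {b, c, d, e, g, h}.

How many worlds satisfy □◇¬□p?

a: successors {b, d, f}; ◇¬□p there: b:F, d:F, f:F. ✗
b: no successors, so □◇¬□p holds vacuously. ✓
c: successors {b, d}; ◇¬□p there: b:F, d:F. ✗
d: successors {f}; ◇¬□p there: f:F. ✗
e: successors {f}; ◇¬□p there: f:F. ✗
f: no successors, so □◇¬□p holds vacuously. ✓
g: successors {b, f, h}; ◇¬□p there: b:F, f:F, h:F. ✗
h: no successors, so □◇¬□p holds vacuously. ✓
Satisfying worlds: {b, f, h}.

3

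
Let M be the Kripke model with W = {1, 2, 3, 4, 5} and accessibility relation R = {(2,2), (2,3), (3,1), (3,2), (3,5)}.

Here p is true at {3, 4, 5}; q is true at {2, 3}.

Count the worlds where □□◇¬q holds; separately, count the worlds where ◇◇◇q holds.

3 and 2

For □□◇¬q:
1: no successors, so □□◇¬q holds vacuously. ✓
2: successors {2, 3}; □◇¬q there: 2:F, 3:F. ✗
3: successors {1, 2, 5}; □◇¬q there: 1:T, 2:F, 5:T. ✗
4: no successors, so □□◇¬q holds vacuously. ✓
5: no successors, so □□◇¬q holds vacuously. ✓
— 3 worlds.
For ◇◇◇q:
1: no successors, so ◇◇◇q fails. ✗
2: successors {2, 3}; ◇◇q there: 2:T, 3:T. ✓
3: successors {1, 2, 5}; ◇◇q there: 1:F, 2:T, 5:F. ✓
4: no successors, so ◇◇◇q fails. ✗
5: no successors, so ◇◇◇q fails. ✗
— 2 worlds.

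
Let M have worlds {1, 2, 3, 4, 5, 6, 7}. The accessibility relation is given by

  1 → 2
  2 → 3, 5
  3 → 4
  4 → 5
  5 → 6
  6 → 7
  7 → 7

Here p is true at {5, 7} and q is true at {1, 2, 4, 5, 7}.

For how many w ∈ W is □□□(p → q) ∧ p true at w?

1: □□□(p → q) is T, p is F. ✗
2: □□□(p → q) is T, p is F. ✗
3: □□□(p → q) is T, p is F. ✗
4: □□□(p → q) is T, p is F. ✗
5: □□□(p → q) is T, p is T. ✓
6: □□□(p → q) is T, p is F. ✗
7: □□□(p → q) is T, p is T. ✓
Satisfying worlds: {5, 7}.

2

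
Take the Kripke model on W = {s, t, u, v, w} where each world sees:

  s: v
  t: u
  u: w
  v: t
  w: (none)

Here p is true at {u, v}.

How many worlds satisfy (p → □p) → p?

2

s: p → □p is T, p is F. ✗
t: p → □p is T, p is F. ✗
u: p → □p is F, p is T. ✓
v: p → □p is F, p is T. ✓
w: p → □p is T, p is F. ✗
Satisfying worlds: {u, v}.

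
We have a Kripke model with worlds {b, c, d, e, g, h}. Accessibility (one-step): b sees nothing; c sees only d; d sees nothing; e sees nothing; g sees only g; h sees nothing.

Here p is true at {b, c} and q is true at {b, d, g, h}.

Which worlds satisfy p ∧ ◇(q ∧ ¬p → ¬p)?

b: p is T, ◇(q ∧ ¬p → ¬p) is F. ✗
c: p is T, ◇(q ∧ ¬p → ¬p) is T. ✓
d: p is F, ◇(q ∧ ¬p → ¬p) is F. ✗
e: p is F, ◇(q ∧ ¬p → ¬p) is F. ✗
g: p is F, ◇(q ∧ ¬p → ¬p) is T. ✗
h: p is F, ◇(q ∧ ¬p → ¬p) is F. ✗

{c}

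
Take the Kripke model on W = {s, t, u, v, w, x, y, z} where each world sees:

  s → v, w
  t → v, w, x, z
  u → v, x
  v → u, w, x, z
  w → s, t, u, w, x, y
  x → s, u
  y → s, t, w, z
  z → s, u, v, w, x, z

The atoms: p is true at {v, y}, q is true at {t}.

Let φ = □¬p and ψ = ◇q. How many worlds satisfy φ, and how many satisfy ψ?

For □¬p:
s: successors {v, w}; ¬p there: v:F, w:T. ✗
t: successors {v, w, x, z}; ¬p there: v:F, w:T, x:T, z:T. ✗
u: successors {v, x}; ¬p there: v:F, x:T. ✗
v: successors {u, w, x, z}; ¬p there: u:T, w:T, x:T, z:T. ✓
w: successors {s, t, u, w, x, y}; ¬p there: s:T, t:T, u:T, w:T, x:T, y:F. ✗
x: successors {s, u}; ¬p there: s:T, u:T. ✓
y: successors {s, t, w, z}; ¬p there: s:T, t:T, w:T, z:T. ✓
z: successors {s, u, v, w, x, z}; ¬p there: s:T, u:T, v:F, w:T, x:T, z:T. ✗
— 3 worlds.
For ◇q:
s: successors {v, w}; q there: v:F, w:F. ✗
t: successors {v, w, x, z}; q there: v:F, w:F, x:F, z:F. ✗
u: successors {v, x}; q there: v:F, x:F. ✗
v: successors {u, w, x, z}; q there: u:F, w:F, x:F, z:F. ✗
w: successors {s, t, u, w, x, y}; q there: s:F, t:T, u:F, w:F, x:F, y:F. ✓
x: successors {s, u}; q there: s:F, u:F. ✗
y: successors {s, t, w, z}; q there: s:F, t:T, w:F, z:F. ✓
z: successors {s, u, v, w, x, z}; q there: s:F, u:F, v:F, w:F, x:F, z:F. ✗
— 2 worlds.

3 and 2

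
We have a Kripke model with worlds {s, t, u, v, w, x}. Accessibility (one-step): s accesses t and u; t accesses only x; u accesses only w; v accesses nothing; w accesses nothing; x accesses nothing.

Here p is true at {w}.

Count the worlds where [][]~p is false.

s: successors {t, u}; []~p there: t:T, u:F. ✗
t: successors {x}; []~p there: x:T. ✓
u: successors {w}; []~p there: w:T. ✓
v: no successors, so [][]~p holds vacuously. ✓
w: no successors, so [][]~p holds vacuously. ✓
x: no successors, so [][]~p holds vacuously. ✓
Satisfying worlds: {t, u, v, w, x}.
So [][]~p fails at the other 1 world.

1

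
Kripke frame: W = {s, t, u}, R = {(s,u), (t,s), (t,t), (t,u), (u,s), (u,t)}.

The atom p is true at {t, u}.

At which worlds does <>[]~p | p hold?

{t, u}

s: <>[]~p is F, p is F. ✗
t: <>[]~p is F, p is T. ✓
u: <>[]~p is F, p is T. ✓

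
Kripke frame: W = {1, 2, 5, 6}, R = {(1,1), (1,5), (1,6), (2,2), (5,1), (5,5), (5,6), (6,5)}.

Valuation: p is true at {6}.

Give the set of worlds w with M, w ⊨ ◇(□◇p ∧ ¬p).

∅

1: successors {1, 5, 6}; □◇p ∧ ¬p there: 1:F, 5:F, 6:F. ✗
2: successors {2}; □◇p ∧ ¬p there: 2:F. ✗
5: successors {1, 5, 6}; □◇p ∧ ¬p there: 1:F, 5:F, 6:F. ✗
6: successors {5}; □◇p ∧ ¬p there: 5:F. ✗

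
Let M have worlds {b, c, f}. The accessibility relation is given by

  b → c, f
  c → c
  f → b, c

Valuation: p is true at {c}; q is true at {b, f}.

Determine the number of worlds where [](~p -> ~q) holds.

b: successors {c, f}; ~p -> ~q there: c:T, f:F. ✗
c: successors {c}; ~p -> ~q there: c:T. ✓
f: successors {b, c}; ~p -> ~q there: b:F, c:T. ✗
Satisfying worlds: {c}.

1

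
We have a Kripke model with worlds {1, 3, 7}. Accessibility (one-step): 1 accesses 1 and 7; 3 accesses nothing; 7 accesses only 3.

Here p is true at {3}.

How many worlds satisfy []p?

2

1: successors {1, 7}; p there: 1:F, 7:F. ✗
3: no successors, so []p holds vacuously. ✓
7: successors {3}; p there: 3:T. ✓
Satisfying worlds: {3, 7}.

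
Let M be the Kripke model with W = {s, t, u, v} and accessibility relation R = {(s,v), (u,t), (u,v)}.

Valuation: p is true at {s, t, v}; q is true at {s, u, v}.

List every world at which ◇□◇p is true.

s: successors {v}; □◇p there: v:T. ✓
t: no successors, so ◇□◇p fails. ✗
u: successors {t, v}; □◇p there: t:T, v:T. ✓
v: no successors, so ◇□◇p fails. ✗

{s, u}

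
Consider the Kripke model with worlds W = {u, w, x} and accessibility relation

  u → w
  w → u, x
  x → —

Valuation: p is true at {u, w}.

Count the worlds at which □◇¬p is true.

2

u: successors {w}; ◇¬p there: w:T. ✓
w: successors {u, x}; ◇¬p there: u:F, x:F. ✗
x: no successors, so □◇¬p holds vacuously. ✓
Satisfying worlds: {u, x}.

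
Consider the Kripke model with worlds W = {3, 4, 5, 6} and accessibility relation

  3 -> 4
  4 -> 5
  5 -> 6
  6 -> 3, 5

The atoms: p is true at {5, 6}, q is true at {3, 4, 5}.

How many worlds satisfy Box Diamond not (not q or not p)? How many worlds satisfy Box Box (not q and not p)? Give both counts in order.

For Box Diamond not (not q or not p):
3: successors {4}; Diamond not (not q or not p) there: 4:T. ✓
4: successors {5}; Diamond not (not q or not p) there: 5:F. ✗
5: successors {6}; Diamond not (not q or not p) there: 6:T. ✓
6: successors {3, 5}; Diamond not (not q or not p) there: 3:F, 5:F. ✗
— 2 worlds.
For Box Box (not q and not p):
3: successors {4}; Box (not q and not p) there: 4:F. ✗
4: successors {5}; Box (not q and not p) there: 5:F. ✗
5: successors {6}; Box (not q and not p) there: 6:F. ✗
6: successors {3, 5}; Box (not q and not p) there: 3:F, 5:F. ✗
— 0 worlds.

2 and 0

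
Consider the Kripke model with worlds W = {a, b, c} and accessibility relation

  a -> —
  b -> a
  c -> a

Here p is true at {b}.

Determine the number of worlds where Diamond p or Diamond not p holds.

2

a: Diamond p is F, Diamond not p is F. ✗
b: Diamond p is F, Diamond not p is T. ✓
c: Diamond p is F, Diamond not p is T. ✓
Satisfying worlds: {b, c}.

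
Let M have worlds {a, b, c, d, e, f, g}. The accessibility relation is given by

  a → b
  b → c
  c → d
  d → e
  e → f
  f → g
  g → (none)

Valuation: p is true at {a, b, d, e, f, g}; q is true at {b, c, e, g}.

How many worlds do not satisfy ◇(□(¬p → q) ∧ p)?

2

a: successors {b}; □(¬p → q) ∧ p there: b:T. ✓
b: successors {c}; □(¬p → q) ∧ p there: c:F. ✗
c: successors {d}; □(¬p → q) ∧ p there: d:T. ✓
d: successors {e}; □(¬p → q) ∧ p there: e:T. ✓
e: successors {f}; □(¬p → q) ∧ p there: f:T. ✓
f: successors {g}; □(¬p → q) ∧ p there: g:T. ✓
g: no successors, so ◇(□(¬p → q) ∧ p) fails. ✗
Satisfying worlds: {a, c, d, e, f}.
So ◇(□(¬p → q) ∧ p) fails at the other 2 worlds.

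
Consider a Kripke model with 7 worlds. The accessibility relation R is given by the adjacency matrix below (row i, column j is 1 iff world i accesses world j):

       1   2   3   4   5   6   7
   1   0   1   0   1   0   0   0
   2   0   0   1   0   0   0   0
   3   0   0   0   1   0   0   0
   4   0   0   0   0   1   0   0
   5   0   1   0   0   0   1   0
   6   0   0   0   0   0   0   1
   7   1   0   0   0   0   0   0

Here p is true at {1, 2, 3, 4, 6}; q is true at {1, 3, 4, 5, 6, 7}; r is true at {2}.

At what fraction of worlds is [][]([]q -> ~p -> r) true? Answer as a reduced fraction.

1: successors {2, 4}; []([]q -> ~p -> r) there: 2:T, 4:T. ✓
2: successors {3}; []([]q -> ~p -> r) there: 3:T. ✓
3: successors {4}; []([]q -> ~p -> r) there: 4:T. ✓
4: successors {5}; []([]q -> ~p -> r) there: 5:T. ✓
5: successors {2, 6}; []([]q -> ~p -> r) there: 2:T, 6:F. ✗
6: successors {7}; []([]q -> ~p -> r) there: 7:T. ✓
7: successors {1}; []([]q -> ~p -> r) there: 1:T. ✓
That's 6 of 7 worlds, so 6/7.

6/7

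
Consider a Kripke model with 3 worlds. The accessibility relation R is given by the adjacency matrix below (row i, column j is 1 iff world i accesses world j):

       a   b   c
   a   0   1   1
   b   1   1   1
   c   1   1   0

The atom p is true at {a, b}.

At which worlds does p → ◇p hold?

{a, b, c}

a: p is T, ◇p is T. ✓
b: p is T, ◇p is T. ✓
c: p is F, ◇p is T. ✓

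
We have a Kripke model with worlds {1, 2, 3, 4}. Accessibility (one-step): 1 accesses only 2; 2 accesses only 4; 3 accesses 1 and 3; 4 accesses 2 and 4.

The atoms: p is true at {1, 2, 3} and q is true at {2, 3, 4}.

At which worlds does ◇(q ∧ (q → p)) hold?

1: successors {2}; q ∧ (q → p) there: 2:T. ✓
2: successors {4}; q ∧ (q → p) there: 4:F. ✗
3: successors {1, 3}; q ∧ (q → p) there: 1:F, 3:T. ✓
4: successors {2, 4}; q ∧ (q → p) there: 2:T, 4:F. ✓

{1, 3, 4}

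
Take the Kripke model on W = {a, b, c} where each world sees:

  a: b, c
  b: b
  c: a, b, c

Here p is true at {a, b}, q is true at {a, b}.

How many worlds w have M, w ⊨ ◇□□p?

3

a: successors {b, c}; □□p there: b:T, c:F. ✓
b: successors {b}; □□p there: b:T. ✓
c: successors {a, b, c}; □□p there: a:F, b:T, c:F. ✓
Satisfying worlds: {a, b, c}.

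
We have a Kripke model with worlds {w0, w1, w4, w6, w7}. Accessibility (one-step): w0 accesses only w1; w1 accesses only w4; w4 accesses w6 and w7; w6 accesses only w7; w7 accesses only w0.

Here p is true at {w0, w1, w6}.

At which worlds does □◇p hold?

w0: successors {w1}; ◇p there: w1:F. ✗
w1: successors {w4}; ◇p there: w4:T. ✓
w4: successors {w6, w7}; ◇p there: w6:F, w7:T. ✗
w6: successors {w7}; ◇p there: w7:T. ✓
w7: successors {w0}; ◇p there: w0:T. ✓

{w1, w6, w7}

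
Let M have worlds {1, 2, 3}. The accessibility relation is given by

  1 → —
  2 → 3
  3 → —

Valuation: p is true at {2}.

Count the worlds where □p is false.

1

1: no successors, so □p holds vacuously. ✓
2: successors {3}; p there: 3:F. ✗
3: no successors, so □p holds vacuously. ✓
Satisfying worlds: {1, 3}.
So □p fails at the other 1 world.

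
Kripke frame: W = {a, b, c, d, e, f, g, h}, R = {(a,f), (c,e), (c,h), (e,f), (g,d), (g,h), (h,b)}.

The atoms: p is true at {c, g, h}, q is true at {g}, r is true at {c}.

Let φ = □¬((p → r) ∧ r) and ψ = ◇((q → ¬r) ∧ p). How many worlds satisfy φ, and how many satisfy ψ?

For □¬((p → r) ∧ r):
a: successors {f}; ¬((p → r) ∧ r) there: f:T. ✓
b: no successors, so □¬((p → r) ∧ r) holds vacuously. ✓
c: successors {e, h}; ¬((p → r) ∧ r) there: e:T, h:T. ✓
d: no successors, so □¬((p → r) ∧ r) holds vacuously. ✓
e: successors {f}; ¬((p → r) ∧ r) there: f:T. ✓
f: no successors, so □¬((p → r) ∧ r) holds vacuously. ✓
g: successors {d, h}; ¬((p → r) ∧ r) there: d:T, h:T. ✓
h: successors {b}; ¬((p → r) ∧ r) there: b:T. ✓
— 8 worlds.
For ◇((q → ¬r) ∧ p):
a: successors {f}; (q → ¬r) ∧ p there: f:F. ✗
b: no successors, so ◇((q → ¬r) ∧ p) fails. ✗
c: successors {e, h}; (q → ¬r) ∧ p there: e:F, h:T. ✓
d: no successors, so ◇((q → ¬r) ∧ p) fails. ✗
e: successors {f}; (q → ¬r) ∧ p there: f:F. ✗
f: no successors, so ◇((q → ¬r) ∧ p) fails. ✗
g: successors {d, h}; (q → ¬r) ∧ p there: d:F, h:T. ✓
h: successors {b}; (q → ¬r) ∧ p there: b:F. ✗
— 2 worlds.

8 and 2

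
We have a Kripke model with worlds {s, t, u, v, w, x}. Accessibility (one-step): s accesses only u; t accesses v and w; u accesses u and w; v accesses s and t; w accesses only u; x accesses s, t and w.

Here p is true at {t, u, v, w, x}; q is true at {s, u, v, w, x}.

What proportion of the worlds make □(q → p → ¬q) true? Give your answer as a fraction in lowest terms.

s: successors {u}; q → p → ¬q there: u:F. ✗
t: successors {v, w}; q → p → ¬q there: v:F, w:F. ✗
u: successors {u, w}; q → p → ¬q there: u:F, w:F. ✗
v: successors {s, t}; q → p → ¬q there: s:T, t:T. ✓
w: successors {u}; q → p → ¬q there: u:F. ✗
x: successors {s, t, w}; q → p → ¬q there: s:T, t:T, w:F. ✗
That's 1 of 6 worlds, so 1/6.

1/6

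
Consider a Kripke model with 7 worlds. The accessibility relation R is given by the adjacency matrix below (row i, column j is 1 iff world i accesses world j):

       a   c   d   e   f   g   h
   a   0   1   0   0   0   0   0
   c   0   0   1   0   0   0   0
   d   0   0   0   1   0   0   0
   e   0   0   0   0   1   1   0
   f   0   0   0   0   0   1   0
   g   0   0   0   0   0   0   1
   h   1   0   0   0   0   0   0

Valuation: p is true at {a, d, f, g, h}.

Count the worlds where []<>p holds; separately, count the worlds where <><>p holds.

5 and 5

For []<>p:
a: successors {c}; <>p there: c:T. ✓
c: successors {d}; <>p there: d:F. ✗
d: successors {e}; <>p there: e:T. ✓
e: successors {f, g}; <>p there: f:T, g:T. ✓
f: successors {g}; <>p there: g:T. ✓
g: successors {h}; <>p there: h:T. ✓
h: successors {a}; <>p there: a:F. ✗
— 5 worlds.
For <><>p:
a: successors {c}; <>p there: c:T. ✓
c: successors {d}; <>p there: d:F. ✗
d: successors {e}; <>p there: e:T. ✓
e: successors {f, g}; <>p there: f:T, g:T. ✓
f: successors {g}; <>p there: g:T. ✓
g: successors {h}; <>p there: h:T. ✓
h: successors {a}; <>p there: a:F. ✗
— 5 worlds.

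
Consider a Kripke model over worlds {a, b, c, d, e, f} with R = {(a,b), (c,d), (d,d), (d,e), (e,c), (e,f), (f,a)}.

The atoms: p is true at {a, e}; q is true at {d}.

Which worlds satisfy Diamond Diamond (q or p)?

a: successors {b}; Diamond (q or p) there: b:F. ✗
b: no successors, so Diamond Diamond (q or p) fails. ✗
c: successors {d}; Diamond (q or p) there: d:T. ✓
d: successors {d, e}; Diamond (q or p) there: d:T, e:F. ✓
e: successors {c, f}; Diamond (q or p) there: c:T, f:T. ✓
f: successors {a}; Diamond (q or p) there: a:F. ✗

{c, d, e}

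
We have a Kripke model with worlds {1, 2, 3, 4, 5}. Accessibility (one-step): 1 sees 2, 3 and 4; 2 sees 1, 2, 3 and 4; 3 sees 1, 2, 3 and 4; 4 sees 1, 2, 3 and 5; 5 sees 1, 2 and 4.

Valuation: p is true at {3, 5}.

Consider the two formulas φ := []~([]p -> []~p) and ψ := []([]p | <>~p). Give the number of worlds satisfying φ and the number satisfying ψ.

For []~([]p -> []~p):
1: successors {2, 3, 4}; ~([]p -> []~p) there: 2:F, 3:F, 4:F. ✗
2: successors {1, 2, 3, 4}; ~([]p -> []~p) there: 1:F, 2:F, 3:F, 4:F. ✗
3: successors {1, 2, 3, 4}; ~([]p -> []~p) there: 1:F, 2:F, 3:F, 4:F. ✗
4: successors {1, 2, 3, 5}; ~([]p -> []~p) there: 1:F, 2:F, 3:F, 5:F. ✗
5: successors {1, 2, 4}; ~([]p -> []~p) there: 1:F, 2:F, 4:F. ✗
— 0 worlds.
For []([]p | <>~p):
1: successors {2, 3, 4}; []p | <>~p there: 2:T, 3:T, 4:T. ✓
2: successors {1, 2, 3, 4}; []p | <>~p there: 1:T, 2:T, 3:T, 4:T. ✓
3: successors {1, 2, 3, 4}; []p | <>~p there: 1:T, 2:T, 3:T, 4:T. ✓
4: successors {1, 2, 3, 5}; []p | <>~p there: 1:T, 2:T, 3:T, 5:T. ✓
5: successors {1, 2, 4}; []p | <>~p there: 1:T, 2:T, 4:T. ✓
— 5 worlds.

0 and 5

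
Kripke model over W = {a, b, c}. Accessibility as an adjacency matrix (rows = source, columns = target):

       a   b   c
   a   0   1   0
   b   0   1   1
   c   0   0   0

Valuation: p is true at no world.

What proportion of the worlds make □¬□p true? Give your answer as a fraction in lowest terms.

2/3

a: successors {b}; ¬□p there: b:T. ✓
b: successors {b, c}; ¬□p there: b:T, c:F. ✗
c: no successors, so □¬□p holds vacuously. ✓
That's 2 of 3 worlds, so 2/3.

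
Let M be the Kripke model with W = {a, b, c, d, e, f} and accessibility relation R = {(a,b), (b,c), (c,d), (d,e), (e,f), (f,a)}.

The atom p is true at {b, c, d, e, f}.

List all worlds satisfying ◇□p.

a: successors {b}; □p there: b:T. ✓
b: successors {c}; □p there: c:T. ✓
c: successors {d}; □p there: d:T. ✓
d: successors {e}; □p there: e:T. ✓
e: successors {f}; □p there: f:F. ✗
f: successors {a}; □p there: a:T. ✓

{a, b, c, d, f}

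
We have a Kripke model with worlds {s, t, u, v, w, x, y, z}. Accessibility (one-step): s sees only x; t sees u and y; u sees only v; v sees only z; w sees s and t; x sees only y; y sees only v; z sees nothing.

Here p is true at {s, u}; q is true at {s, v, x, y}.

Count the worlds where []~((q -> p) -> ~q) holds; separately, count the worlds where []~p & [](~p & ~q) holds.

For []~((q -> p) -> ~q):
s: successors {x}; ~((q -> p) -> ~q) there: x:F. ✗
t: successors {u, y}; ~((q -> p) -> ~q) there: u:F, y:F. ✗
u: successors {v}; ~((q -> p) -> ~q) there: v:F. ✗
v: successors {z}; ~((q -> p) -> ~q) there: z:F. ✗
w: successors {s, t}; ~((q -> p) -> ~q) there: s:T, t:F. ✗
x: successors {y}; ~((q -> p) -> ~q) there: y:F. ✗
y: successors {v}; ~((q -> p) -> ~q) there: v:F. ✗
z: no successors, so []~((q -> p) -> ~q) holds vacuously. ✓
— 1 world.
For []~p & [](~p & ~q):
s: []~p is T, [](~p & ~q) is F. ✗
t: []~p is F, [](~p & ~q) is F. ✗
u: []~p is T, [](~p & ~q) is F. ✗
v: []~p is T, [](~p & ~q) is T. ✓
w: []~p is F, [](~p & ~q) is F. ✗
x: []~p is T, [](~p & ~q) is F. ✗
y: []~p is T, [](~p & ~q) is F. ✗
z: []~p is T, [](~p & ~q) is T. ✓
— 2 worlds.

1 and 2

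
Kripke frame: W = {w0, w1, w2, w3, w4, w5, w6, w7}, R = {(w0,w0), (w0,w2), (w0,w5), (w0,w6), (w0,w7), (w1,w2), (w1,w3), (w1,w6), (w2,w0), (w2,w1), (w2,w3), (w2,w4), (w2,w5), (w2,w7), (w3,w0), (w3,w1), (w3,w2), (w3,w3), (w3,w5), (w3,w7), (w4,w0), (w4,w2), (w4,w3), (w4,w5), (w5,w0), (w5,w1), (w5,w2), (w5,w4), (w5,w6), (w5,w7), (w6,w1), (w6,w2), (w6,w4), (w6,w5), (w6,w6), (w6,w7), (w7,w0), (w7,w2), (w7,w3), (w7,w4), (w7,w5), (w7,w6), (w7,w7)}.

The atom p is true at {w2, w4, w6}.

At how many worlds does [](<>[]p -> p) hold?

w0: successors {w0, w2, w5, w6, w7}; <>[]p -> p there: w0:T, w2:T, w5:T, w6:T, w7:T. ✓
w1: successors {w2, w3, w6}; <>[]p -> p there: w2:T, w3:T, w6:T. ✓
w2: successors {w0, w1, w3, w4, w5, w7}; <>[]p -> p there: w0:T, w1:T, w3:T, w4:T, w5:T, w7:T. ✓
w3: successors {w0, w1, w2, w3, w5, w7}; <>[]p -> p there: w0:T, w1:T, w2:T, w3:T, w5:T, w7:T. ✓
w4: successors {w0, w2, w3, w5}; <>[]p -> p there: w0:T, w2:T, w3:T, w5:T. ✓
w5: successors {w0, w1, w2, w4, w6, w7}; <>[]p -> p there: w0:T, w1:T, w2:T, w4:T, w6:T, w7:T. ✓
w6: successors {w1, w2, w4, w5, w6, w7}; <>[]p -> p there: w1:T, w2:T, w4:T, w5:T, w6:T, w7:T. ✓
w7: successors {w0, w2, w3, w4, w5, w6, w7}; <>[]p -> p there: w0:T, w2:T, w3:T, w4:T, w5:T, w6:T, w7:T. ✓
Satisfying worlds: {w0, w1, w2, w3, w4, w5, w6, w7}.

8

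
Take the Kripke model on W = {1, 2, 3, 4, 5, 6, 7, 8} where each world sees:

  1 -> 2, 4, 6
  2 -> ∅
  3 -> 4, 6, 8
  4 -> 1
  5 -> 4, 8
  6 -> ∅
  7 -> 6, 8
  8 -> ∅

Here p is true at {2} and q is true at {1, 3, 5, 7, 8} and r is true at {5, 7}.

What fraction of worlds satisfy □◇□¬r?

1: successors {2, 4, 6}; ◇□¬r there: 2:F, 4:T, 6:F. ✗
2: no successors, so □◇□¬r holds vacuously. ✓
3: successors {4, 6, 8}; ◇□¬r there: 4:T, 6:F, 8:F. ✗
4: successors {1}; ◇□¬r there: 1:T. ✓
5: successors {4, 8}; ◇□¬r there: 4:T, 8:F. ✗
6: no successors, so □◇□¬r holds vacuously. ✓
7: successors {6, 8}; ◇□¬r there: 6:F, 8:F. ✗
8: no successors, so □◇□¬r holds vacuously. ✓
That's 4 of 8 worlds, so 4/8 = 1/2.

1/2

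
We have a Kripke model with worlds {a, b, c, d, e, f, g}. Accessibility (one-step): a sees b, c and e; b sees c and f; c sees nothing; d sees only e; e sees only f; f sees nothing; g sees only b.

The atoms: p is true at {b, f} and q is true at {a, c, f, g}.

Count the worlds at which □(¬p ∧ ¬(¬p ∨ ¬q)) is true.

a: successors {b, c, e}; ¬p ∧ ¬(¬p ∨ ¬q) there: b:F, c:F, e:F. ✗
b: successors {c, f}; ¬p ∧ ¬(¬p ∨ ¬q) there: c:F, f:F. ✗
c: no successors, so □(¬p ∧ ¬(¬p ∨ ¬q)) holds vacuously. ✓
d: successors {e}; ¬p ∧ ¬(¬p ∨ ¬q) there: e:F. ✗
e: successors {f}; ¬p ∧ ¬(¬p ∨ ¬q) there: f:F. ✗
f: no successors, so □(¬p ∧ ¬(¬p ∨ ¬q)) holds vacuously. ✓
g: successors {b}; ¬p ∧ ¬(¬p ∨ ¬q) there: b:F. ✗
Satisfying worlds: {c, f}.

2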